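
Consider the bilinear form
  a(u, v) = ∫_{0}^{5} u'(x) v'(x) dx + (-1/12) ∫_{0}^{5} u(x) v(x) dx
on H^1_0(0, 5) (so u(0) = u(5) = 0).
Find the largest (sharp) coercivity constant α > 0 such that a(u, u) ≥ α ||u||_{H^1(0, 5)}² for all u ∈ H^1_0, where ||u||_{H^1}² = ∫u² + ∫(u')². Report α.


α = (-25/12 + π^2)/(π^2 + 25)

Coercivity of a(·,·) on H^1_0(0, 5) means a(u, u) ≥ α ||u||_{H^1}² for every u ∈ H^1_0.
The interval has length L = 5, and Poincaré/coercivity depend only on L. Here a(u, u) = ∫(u')² + (-1/12)·∫u².
Here c = -1/12 < 0 with |c| < (π/L)² = π^2/25, so coercivity still holds. The condition a(u,u) ≥ α||u||_{H^1}² reads (1−α)∫(u')² ≥ (α−c)∫u². Any admissible α is ≤ 1 (rapidly oscillating u have ∫u²/∫(u')² → 0), and α = 1 would force 0 ≥ (1−c)∫u², impossible since c < 1; so 1−α > 0. By the sharp Poincaré inequality on H^1_0 of an interval of length L, ∫(u')² ≥ (π/L)²∫u² with equality for the first sine mode sin(π(x−x₀)/L) (x₀ the left endpoint), so the inequality holds for all u iff (1−α)(π/L)² ≥ α − c, i.e. α ≤ ((π/L)² + c)/((π/L)² + 1) = (1 + c(L/π)²)/(1 + (L/π)²). (Direct route, valid since c ≤ 0: Poincaré gives c∫u² ≥ c(L/π)²∫(u')², so a(u,u) ≥ (1 + c(L/π)²)∫(u')², while ||u||_{H^1}² ≤ (1 + (L/π)²)∫(u')²; dividing yields the same α.) With (π/L)² = π^2/25 and c = -1/12, the largest admissible constant is α = ((π/L)² + c)/((π/L)² + 1).
Simplifying, α = (-25/12 + π^2)/(π^2 + 25).


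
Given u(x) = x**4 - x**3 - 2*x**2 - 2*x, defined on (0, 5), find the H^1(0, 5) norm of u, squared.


||u||_{H^1}^2 = 49549565/252

The H^1 norm (squared) on an interval (0, L) is
  ||u||_{H^1}^2 = ∫_0^L u(x)^2 dx + ∫_0^L u'(x)^2 dx.
Compute u'(x) = 4*x**3 - 3*x**2 - 4*x - 2.
Then u(x)^2 = x**8 - 2*x**7 - 3*x**6 + 8*x**4 + 8*x**3 + 4*x**2 and u'(x)^2 = 16*x**6 - 24*x**5 - 23*x**4 + 8*x**3 + 28*x**2 + 16*x + 4.
Integrate each monomial from 0 to 5 using ∫_0^5 c·x^n dx = c·5^(n+1)/(n+1):
  ∫_0^5 u(x)^2 dx = ∫_0^5 (x^8 - 2*x^7 - 3*x^6 + 8*x^4 + 8*x^3 + 4*x^2) dx. Term by term:
    ∫_0^5 x^8 dx = 1953125/9;  ∫_0^5 -2*x^7 dx = -390625/4;  ∫_0^5 -3*x^6 dx = -234375/7;
    ∫_0^5 8*x^4 dx = 5000;  ∫_0^5 8*x^3 dx = 1250;  ∫_0^5 4*x^2 dx = 500/3.
  Sum: 1953125/9 − 390625/4 − 234375/7 + 5000 + 1250 + 500/3 = 23257625/252.
  ∫_0^5 u'(x)^2 dx = ∫_0^5 (16*x^6 - 24*x^5 - 23*x^4 + 8*x^3 + 28*x^2 + 16*x + 4) dx. Term by term:
    ∫_0^5 16*x^6 dx = 1250000/7;  ∫_0^5 -24*x^5 dx = -62500;  ∫_0^5 -23*x^4 dx = -14375;
    ∫_0^5 8*x^3 dx = 1250;  ∫_0^5 28*x^2 dx = 3500/3;  ∫_0^5 16*x dx = 200;
    ∫_0^5 4 dx = 20.
  Sum: 1250000/7 − 62500 − 14375 + 1250 + 3500/3 + 200 + 20 = 2190995/21.
Adding: ||u||_{H^1}^2 = 23257625/252 + 2190995/21 = 49549565/252.


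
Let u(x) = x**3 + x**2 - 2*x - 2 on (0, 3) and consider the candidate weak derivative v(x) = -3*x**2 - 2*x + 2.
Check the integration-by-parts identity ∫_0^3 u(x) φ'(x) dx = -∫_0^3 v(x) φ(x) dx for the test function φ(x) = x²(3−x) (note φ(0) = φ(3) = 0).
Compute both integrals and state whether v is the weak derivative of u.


LHS = -837/10, RHS = 837/10. No, v is not the weak derivative of u.

u(x) = x**3 + x**2 - 2*x - 2, classical derivative u'(x) = 3*x**2 + 2*x - 2.
φ(x) = x²(3−x), so φ'(x) = 3*x*(2 - x).
Note φ(0) = φ(3) = 0, so the boundary term u·φ vanishes.
LHS = ∫_0^3 u(x) φ'(x) dx = ∫_0^3 (-3*x^5 + 3*x^4 + 12*x^3 - 6*x^2 - 12*x) dx. Term by term:
  ∫_0^3 -3*x^5 dx = -729/2;  ∫_0^3 3*x^4 dx = 729/5;  ∫_0^3 12*x^3 dx = 243;
  ∫_0^3 -6*x^2 dx = -54;  ∫_0^3 -12*x dx = -54.
Sum: -729/2 + 729/5 + 243 − 54 − 54 = -837/10.
So LHS = -837/10.
∫_0^3 v(x) φ(x) dx = ∫_0^3 (3*x^5 - 7*x^4 - 8*x^3 + 6*x^2) dx. Term by term:
  ∫_0^3 3*x^5 dx = 729/2;  ∫_0^3 -7*x^4 dx = -1701/5;  ∫_0^3 -8*x^3 dx = -162;
  ∫_0^3 6*x^2 dx = 54.
Sum: 729/2 − 1701/5 − 162 + 54 = -837/10.
So RHS = -∫_0^3 v(x) φ(x) dx = 837/10.
LHS − RHS = -837/5 ≠ 0, so the identity fails.
(For a valid weak derivative the identity must hold for EVERY test function, in particular this one. The failure shows v is NOT the weak derivative of u.)
Correct weak derivative would be u'(x) = 3*x**2 + 2*x - 2.


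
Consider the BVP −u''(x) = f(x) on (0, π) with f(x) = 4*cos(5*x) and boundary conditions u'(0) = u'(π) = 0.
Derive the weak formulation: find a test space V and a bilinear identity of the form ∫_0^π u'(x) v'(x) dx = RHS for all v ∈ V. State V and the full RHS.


V = H^1(0, π) (no boundary constraint on v; u is determined up to an additive constant); weak form: ∫_0^π u'v' dx = ∫_0^π (4*cos(5*x)) v dx for all v ∈ V.

Multiply both sides by a test function v and integrate from 0 to π:
  ∫_0^π −u''(x) v(x) dx = ∫_0^π f(x) v(x) dx.
Integrate the LHS by parts once:
  ∫_0^π −u'' v dx = −[u'(x) v(x)]_0^π + ∫_0^π u'(x) v'(x) dx.
Thus ∫_0^π u'(x) v'(x) dx = ∫_0^π f(x) v(x) dx + [u'(x) v(x)]_0^π.
Choose V so that boundary terms are either known or forced to vanish.
u has homogeneous Neumann: u'(0) = u'(π) = 0. So [u' v]_0^π = 0·v(π) − 0·v(0) = 0 for any v; take V = H^1(0, π).
Weak formulation: find u (satisfying any essential BC) such that ∫_0^π u'(x) v'(x) dx = ∫_0^π f v dx for all v ∈ V (homogeneous Neumann, so boundary terms vanish).
Substituting f(x) = 4*cos(5*x), the right-hand side is ∫_0^π (4*cos(5*x)) v dx.
Compatibility check (pure Neumann): taking v ≡ 1 ∈ V gives 0 = ∫_0^π f dx + (0) − (0), i.e. ∫_0^π f dx must equal u'(0) − u'(π) = 0. Indeed ∫_0^π (4*cos(5*x)) dx = 0, so the data are compatible. The solution is then unique only up to an additive constant (fix it e.g. by requiring ∫_0^π u dx = 0).


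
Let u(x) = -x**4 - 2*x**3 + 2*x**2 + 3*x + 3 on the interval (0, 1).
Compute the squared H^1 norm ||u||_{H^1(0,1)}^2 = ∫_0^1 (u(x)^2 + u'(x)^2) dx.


||u||_{H^1}^2 = 3515/126

The H^1 norm (squared) on an interval (0, L) is
  ||u||_{H^1}^2 = ∫_0^L u(x)^2 dx + ∫_0^L u'(x)^2 dx.
Compute u'(x) = -4*x**3 - 6*x**2 + 4*x + 3.
Then u(x)^2 = x**8 + 4*x**7 - 14*x**5 - 14*x**4 + 21*x**2 + 18*x + 9 and u'(x)^2 = 16*x**6 + 48*x**5 + 4*x**4 - 72*x**3 - 20*x**2 + 24*x + 9.
Integrate each monomial from 0 to 1 using ∫_0^1 c·x^n dx = c·1^(n+1)/(n+1):
  ∫_0^1 u(x)^2 dx = ∫_0^1 (x^8 + 4*x^7 - 14*x^5 - 14*x^4 + 21*x^2 + 18*x + 9) dx. Term by term:
    ∫_0^1 x^8 dx = 1/9;  ∫_0^1 4*x^7 dx = 1/2;  ∫_0^1 -14*x^5 dx = -7/3;
    ∫_0^1 -14*x^4 dx = -14/5;  ∫_0^1 21*x^2 dx = 7;  ∫_0^1 18*x dx = 9;
    ∫_0^1 9 dx = 9.
  Sum: 1/9 + 1/2 − 7/3 − 14/5 + 7 + 9 + 9 = 1843/90.
  ∫_0^1 u'(x)^2 dx = ∫_0^1 (16*x^6 + 48*x^5 + 4*x^4 - 72*x^3 - 20*x^2 + 24*x + 9) dx. Term by term:
    ∫_0^1 16*x^6 dx = 16/7;  ∫_0^1 48*x^5 dx = 8;  ∫_0^1 4*x^4 dx = 4/5;
    ∫_0^1 -72*x^3 dx = -18;  ∫_0^1 -20*x^2 dx = -20/3;  ∫_0^1 24*x dx = 12;
    ∫_0^1 9 dx = 9.
  Sum: 16/7 + 8 + 4/5 − 18 − 20/3 + 12 + 9 = 779/105.
Adding: ||u||_{H^1}^2 = 1843/90 + 779/105 = 3515/126.


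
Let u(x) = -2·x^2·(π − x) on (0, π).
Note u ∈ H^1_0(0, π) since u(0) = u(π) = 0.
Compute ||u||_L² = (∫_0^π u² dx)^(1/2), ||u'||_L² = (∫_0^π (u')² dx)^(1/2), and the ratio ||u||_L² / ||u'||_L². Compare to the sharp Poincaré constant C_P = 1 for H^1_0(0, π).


||u||_L² / ||u'||_L² = sqrt(14)*π/14 < C_P = 1.

u(x) = -2·x^2·(π − x), so u'(x) = 2*x*(3*x - 2*π).
u(x) = -2·x^2·(π − x) vanishes at x = 0 and x = π, so u ∈ H^1_0(0, π). Differentiate via the product rule and integrate the resulting polynomials term by term.
  ∫_0^π u² dx = ∫_0^π (4*x^6 - 8*π*x^5 + 4*π^2*x^4) dx. Term by term:
    ∫_0^π 4*x^6 dx = 4*π^7/7;  ∫_0^π -8*π*x^5 dx = -4*π^7/3;  ∫_0^π 4*π^2*x^4 dx = 4*π^7/5.
  Sum: 4*π^7/7 − 4*π^7/3 + 4*π^7/5 = 4*π^7/105.
  ∫_0^π (u')² dx = ∫_0^π (36*x^4 - 48*π*x^3 + 16*π^2*x^2) dx. Term by term:
    ∫_0^π 36*x^4 dx = 36*π^5/5;  ∫_0^π -48*π*x^3 dx = -12*π^5;  ∫_0^π 16*π^2*x^2 dx = 16*π^5/3.
  Sum: 36*π^5/5 − 12*π^5 + 16*π^5/3 = 8*π^5/15.
∫_0^π u² dx = 4*π^7/105, so ||u||_L² = 2*sqrt(105)*π^(7/2)/105.
∫_0^π (u')² dx = 8*π^5/15, so ||u'||_L² = 2*sqrt(30)*π^(5/2)/15.
Ratio ||u||_L² / ||u'||_L² = sqrt(14)*π/14.
Sharp Poincaré constant on H^1_0(0, π) is C_P = L/π = 1, achieved by sin(x).
A polynomial bump cannot attain the sharp Poincaré constant (only the first sine eigenfunction does), so the ratio is strictly less than C_P, consistent with ||u||_L² ≤ C_P ||u'||_L².


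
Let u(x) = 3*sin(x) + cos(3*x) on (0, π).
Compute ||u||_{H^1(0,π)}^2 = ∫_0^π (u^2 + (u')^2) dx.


||u||_{H^1(0,π)}^2 = 14*π

u'(x) = -3*sin(3*x) + 3*cos(x).
Expand u² and (u')² and integrate term by term on (0, π), using: for integers n ≥ 1, ∫_0^π sin²(nx) dx = ∫_0^π cos²(nx) dx = π/2; for n ≠ n', ∫_0^π sin(nx)sin(n'x) dx = ∫_0^π cos(nx)cos(n'x) dx = 0; and by product-to-sum, ∫_0^π sin(nx)cos(n'x) dx = ½∫_0^π [sin((n+n')x) + sin((n−n')x)] dx, which is 0 when n+n' is even and 2n/(n²−n'²) when n+n' is odd (it need not vanish on (0, π)).
  u² squared terms: (3)²·∫sin(x)² dx = 9·π/2 = 9*π/2;  (1)²·∫cos(3x)² dx = 1·π/2 = π/2.
  u² cross terms: 2·(3)·(1)·∫sin(x)·cos(3x) dx = 6·(0) = 0.
  So ∫_0^π u² dx = 9*π/2 + π/2 + 0 = 5*π.
  (u')² squared terms: (-3)²·∫sin(3x)² dx = 9·π/2 = 9*π/2;  (3)²·∫cos(x)² dx = 9·π/2 = 9*π/2.
  (u')² cross terms: 2·(-3)·(3)·∫sin(3x)·cos(x) dx = -18·(0) = 0.
  So ∫_0^π (u')² dx = 9*π/2 + 9*π/2 + 0 = 9*π.
||u||_{H^1}^2 = (5*π) + (9*π) = 14*π.


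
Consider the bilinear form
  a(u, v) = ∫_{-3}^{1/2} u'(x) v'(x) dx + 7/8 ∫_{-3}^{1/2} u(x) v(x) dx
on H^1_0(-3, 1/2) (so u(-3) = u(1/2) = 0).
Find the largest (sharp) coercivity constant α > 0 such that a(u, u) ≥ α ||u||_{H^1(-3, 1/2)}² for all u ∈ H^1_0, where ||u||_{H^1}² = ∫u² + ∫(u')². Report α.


α = (32*π^2 + 343)/(8*(4*π^2 + 49))

Coercivity of a(·,·) on H^1_0(-3, 1/2) means a(u, u) ≥ α ||u||_{H^1}² for every u ∈ H^1_0.
The interval has length L = 7/2, and Poincaré/coercivity depend only on L. Here a(u, u) = ∫(u')² + (7/8)·∫u².
Here 0 < c = 7/8 < 1. The condition a(u,u) ≥ α||u||_{H^1}² reads (1−α)∫(u')² ≥ (α−c)∫u². Any admissible α is ≤ 1 (rapidly oscillating u have ∫u²/∫(u')² → 0), and α = 1 would force 0 ≥ (1−c)∫u², impossible since c < 1; so 1−α > 0. By the sharp Poincaré inequality on H^1_0 of an interval of length L, ∫(u')² ≥ (π/L)²∫u² with equality for the first sine mode sin(π(x−x₀)/L) (x₀ the left endpoint), so the inequality holds for all u iff (1−α)(π/L)² ≥ α − c, i.e. α ≤ ((π/L)² + c)/((π/L)² + 1) = (1 + c(L/π)²)/(1 + (L/π)²). With (π/L)² = 4*π^2/49 and c = 7/8, the largest admissible constant is α = ((π/L)² + c)/((π/L)² + 1).
Simplifying, α = (32*π^2 + 343)/(8*(4*π^2 + 49)).


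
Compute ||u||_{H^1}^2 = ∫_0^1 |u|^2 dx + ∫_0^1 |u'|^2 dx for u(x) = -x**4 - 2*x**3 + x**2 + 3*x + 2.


||u||_{H^1}^2 = 1051/63

The H^1 norm (squared) on an interval (0, L) is
  ||u||_{H^1}^2 = ∫_0^L u(x)^2 dx + ∫_0^L u'(x)^2 dx.
Compute u'(x) = -4*x**3 - 6*x**2 + 2*x + 3.
Then u(x)^2 = x**8 + 4*x**7 + 2*x**6 - 10*x**5 - 15*x**4 - 2*x**3 + 13*x**2 + 12*x + 4 and u'(x)^2 = 16*x**6 + 48*x**5 + 20*x**4 - 48*x**3 - 32*x**2 + 12*x + 9.
Integrate each monomial from 0 to 1 using ∫_0^1 c·x^n dx = c·1^(n+1)/(n+1):
  ∫_0^1 u(x)^2 dx = ∫_0^1 (x^8 + 4*x^7 + 2*x^6 - 10*x^5 - 15*x^4 - 2*x^3 + 13*x^2 + 12*x + 4) dx. Term by term:
    ∫_0^1 x^8 dx = 1/9;  ∫_0^1 4*x^7 dx = 1/2;  ∫_0^1 2*x^6 dx = 2/7;
    ∫_0^1 -10*x^5 dx = -5/3;  ∫_0^1 -15*x^4 dx = -3;  ∫_0^1 -2*x^3 dx = -1/2;
    ∫_0^1 13*x^2 dx = 13/3;  ∫_0^1 12*x dx = 6;  ∫_0^1 4 dx = 4.
  Sum: 1/9 + 1/2 + 2/7 − 5/3 − 3 − 1/2 + 13/3 + 6 + 4 = 634/63.
  ∫_0^1 u'(x)^2 dx = ∫_0^1 (16*x^6 + 48*x^5 + 20*x^4 - 48*x^3 - 32*x^2 + 12*x + 9) dx. Term by term:
    ∫_0^1 16*x^6 dx = 16/7;  ∫_0^1 48*x^5 dx = 8;  ∫_0^1 20*x^4 dx = 4;
    ∫_0^1 -48*x^3 dx = -12;  ∫_0^1 -32*x^2 dx = -32/3;  ∫_0^1 12*x dx = 6;
    ∫_0^1 9 dx = 9.
  Sum: 16/7 + 8 + 4 − 12 − 32/3 + 6 + 9 = 139/21.
Adding: ||u||_{H^1}^2 = 634/63 + 139/21 = 1051/63.


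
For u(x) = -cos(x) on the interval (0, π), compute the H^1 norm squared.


||u||_{H^1(0,π)}^2 = π

u'(x) = sin(x).
Expand u² and (u')² and integrate term by term on (0, π), using: for integers n ≥ 1, ∫_0^π sin²(nx) dx = ∫_0^π cos²(nx) dx = π/2; for n ≠ n', ∫_0^π sin(nx)sin(n'x) dx = ∫_0^π cos(nx)cos(n'x) dx = 0; and by product-to-sum, ∫_0^π sin(nx)cos(n'x) dx = ½∫_0^π [sin((n+n')x) + sin((n−n')x)] dx, which is 0 when n+n' is even and 2n/(n²−n'²) when n+n' is odd (it need not vanish on (0, π)).
  u² squared terms: (-1)²·∫cos(x)² dx = 1·π/2 = π/2.
  So ∫_0^π u² dx = π/2.
  (u')² squared terms: (1)²·∫sin(x)² dx = 1·π/2 = π/2.
  So ∫_0^π (u')² dx = π/2.
||u||_{H^1}^2 = (π/2) + (π/2) = π.


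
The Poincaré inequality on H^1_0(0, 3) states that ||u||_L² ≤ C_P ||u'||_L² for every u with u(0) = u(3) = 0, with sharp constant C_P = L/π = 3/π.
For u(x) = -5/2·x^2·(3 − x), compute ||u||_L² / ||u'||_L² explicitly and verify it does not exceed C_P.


||u||_L² / ||u'||_L² = 3*sqrt(14)/14 < C_P = 3/π.

u(x) = -5/2·x^2·(3 − x), so u'(x) = 15*x*(x - 2)/2.
u(x) = -5/2·x^2·(3 − x) vanishes at x = 0 and x = 3, so u ∈ H^1_0(0, 3). Differentiate via the product rule and integrate the resulting polynomials term by term.
  ∫_0^3 u² dx = ∫_0^3 (25*x^6/4 - 75*x^5/2 + 225*x^4/4) dx. Term by term:
    ∫_0^3 25*x^6/4 dx = 54675/28;  ∫_0^3 -75*x^5/2 dx = -18225/4;  ∫_0^3 225*x^4/4 dx = 10935/4.
  Sum: 54675/28 − 18225/4 + 10935/4 = 3645/28.
  ∫_0^3 (u')² dx = ∫_0^3 (225*x^4/4 - 225*x^3 + 225*x^2) dx. Term by term:
    ∫_0^3 225*x^4/4 dx = 10935/4;  ∫_0^3 -225*x^3 dx = -18225/4;  ∫_0^3 225*x^2 dx = 2025.
  Sum: 10935/4 − 18225/4 + 2025 = 405/2.
∫_0^3 u² dx = 3645/28, so ||u||_L² = 27*sqrt(35)/14.
∫_0^3 (u')² dx = 405/2, so ||u'||_L² = 9*sqrt(10)/2.
Ratio ||u||_L² / ||u'||_L² = 3*sqrt(14)/14.
Sharp Poincaré constant on H^1_0(0, 3) is C_P = L/π = 3/π, achieved by sin(π/3·x).
A polynomial bump cannot attain the sharp Poincaré constant (only the first sine eigenfunction does), so the ratio is strictly less than C_P, consistent with ||u||_L² ≤ C_P ||u'||_L².


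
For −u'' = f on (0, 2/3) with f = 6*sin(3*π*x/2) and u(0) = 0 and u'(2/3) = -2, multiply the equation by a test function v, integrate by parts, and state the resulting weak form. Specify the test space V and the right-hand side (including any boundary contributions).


V = {v ∈ H^1(0, 2/3) : v(0) = 0} (test functions vanish at x = 0 where u is specified); weak form: ∫_0^2/3 u'v' dx = ∫_0^2/3 (6*sin(3*π*x/2)) v dx − 2·v(2/3) for all v ∈ V.

Multiply both sides by a test function v and integrate from 0 to 2/3:
  ∫_0^2/3 −u''(x) v(x) dx = ∫_0^2/3 f(x) v(x) dx.
Integrate the LHS by parts once:
  ∫_0^2/3 −u'' v dx = −[u'(x) v(x)]_0^2/3 + ∫_0^2/3 u'(x) v'(x) dx.
Thus ∫_0^2/3 u'(x) v'(x) dx = ∫_0^2/3 f(x) v(x) dx + [u'(x) v(x)]_0^2/3.
Choose V so that boundary terms are either known or forced to vanish.
Mixed BC: u(0) = 0 (Dirichlet) and u'(2/3) = -2 (Neumann). Define V = {v ∈ H^1(0, 2/3) : v(0) = 0}. Then [u' v]_0^2/3 = u'(2/3)·v(2/3) − u'(0)·0 = − 2·v(2/3).
Weak formulation: find u (satisfying any essential BC) such that ∫_0^2/3 u'(x) v'(x) dx = ∫_0^2/3 f v dx − 2·v(2/3) for all v ∈ V (Dirichlet at 0 absorbed into V; Neumann datum at x = 2/3 contributes the boundary term).
Substituting f(x) = 6*sin(3*π*x/2), the right-hand side is ∫_0^2/3 (6*sin(3*π*x/2)) v dx − 2·v(2/3).


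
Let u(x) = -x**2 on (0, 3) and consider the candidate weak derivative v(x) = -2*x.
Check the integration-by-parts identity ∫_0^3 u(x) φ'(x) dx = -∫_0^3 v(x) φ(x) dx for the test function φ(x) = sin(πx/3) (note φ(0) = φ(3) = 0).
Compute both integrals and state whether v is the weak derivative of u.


LHS = 18/π, RHS = 18/π. Yes, v = u' weakly.

u(x) = -x**2, classical derivative u'(x) = -2*x.
φ(x) = sin(πx/3), so φ'(x) = π*cos(π*x/3)/3.
Note φ(0) = φ(3) = 0, so the boundary term u·φ vanishes.
LHS = ∫_0^3 u(x) φ'(x) dx = ∫_0^3 (-π*x^2*cos(π*x/3)/3) dx. Term by term:
  ∫_0^3 -π*x^2*cos(π*x/3)/3 dx = 18/π.
So LHS = 18/π.
∫_0^3 v(x) φ(x) dx = ∫_0^3 (-2*x*sin(π*x/3)) dx. Term by term:
  ∫_0^3 -2*x*sin(π*x/3) dx = -18/π.
So RHS = -∫_0^3 v(x) φ(x) dx = 18/π.
LHS = RHS, so the identity holds for this test φ.
Moreover u is smooth here and v(x) = u'(x) = -2*x pointwise, so the identity holds for every test function. Hence v is the weak derivative of u.


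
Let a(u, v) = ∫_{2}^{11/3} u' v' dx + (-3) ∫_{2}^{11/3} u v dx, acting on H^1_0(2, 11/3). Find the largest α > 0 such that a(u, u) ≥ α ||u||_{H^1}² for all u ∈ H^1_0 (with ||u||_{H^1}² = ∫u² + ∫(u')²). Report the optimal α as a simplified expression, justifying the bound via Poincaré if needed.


α = 3*(-25 + 3*π^2)/(25 + 9*π^2)

Coercivity of a(·,·) on H^1_0(2, 11/3) means a(u, u) ≥ α ||u||_{H^1}² for every u ∈ H^1_0.
The interval has length L = 5/3, and Poincaré/coercivity depend only on L. Here a(u, u) = ∫(u')² + (-3)·∫u².
Here c = -3 < 0 with |c| < (π/L)² = 9*π^2/25, so coercivity still holds. The condition a(u,u) ≥ α||u||_{H^1}² reads (1−α)∫(u')² ≥ (α−c)∫u². Any admissible α is ≤ 1 (rapidly oscillating u have ∫u²/∫(u')² → 0), and α = 1 would force 0 ≥ (1−c)∫u², impossible since c < 1; so 1−α > 0. By the sharp Poincaré inequality on H^1_0 of an interval of length L, ∫(u')² ≥ (π/L)²∫u² with equality for the first sine mode sin(π(x−x₀)/L) (x₀ the left endpoint), so the inequality holds for all u iff (1−α)(π/L)² ≥ α − c, i.e. α ≤ ((π/L)² + c)/((π/L)² + 1) = (1 + c(L/π)²)/(1 + (L/π)²). (Direct route, valid since c ≤ 0: Poincaré gives c∫u² ≥ c(L/π)²∫(u')², so a(u,u) ≥ (1 + c(L/π)²)∫(u')², while ||u||_{H^1}² ≤ (1 + (L/π)²)∫(u')²; dividing yields the same α.) With (π/L)² = 9*π^2/25 and c = -3, the largest admissible constant is α = ((π/L)² + c)/((π/L)² + 1).
Simplifying, α = 3*(-25 + 3*π^2)/(25 + 9*π^2).


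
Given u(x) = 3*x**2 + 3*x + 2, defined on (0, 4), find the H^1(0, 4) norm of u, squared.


||u||_{H^1}^2 = 23236/5

The H^1 norm (squared) on an interval (0, L) is
  ||u||_{H^1}^2 = ∫_0^L u(x)^2 dx + ∫_0^L u'(x)^2 dx.
Compute u'(x) = 6*x + 3.
Then u(x)^2 = 9*x**4 + 18*x**3 + 21*x**2 + 12*x + 4 and u'(x)^2 = 36*x**2 + 36*x + 9.
Integrate each monomial from 0 to 4 using ∫_0^4 c·x^n dx = c·4^(n+1)/(n+1):
  ∫_0^4 u(x)^2 dx = ∫_0^4 (9*x^4 + 18*x^3 + 21*x^2 + 12*x + 4) dx. Term by term:
    ∫_0^4 9*x^4 dx = 9216/5;  ∫_0^4 18*x^3 dx = 1152;  ∫_0^4 21*x^2 dx = 448;
    ∫_0^4 12*x dx = 96;  ∫_0^4 4 dx = 16.
  Sum: 9216/5 + 1152 + 448 + 96 + 16 = 17776/5.
  ∫_0^4 u'(x)^2 dx = ∫_0^4 (36*x^2 + 36*x + 9) dx. Term by term:
    ∫_0^4 36*x^2 dx = 768;  ∫_0^4 36*x dx = 288;  ∫_0^4 9 dx = 36.
  Sum: 768 + 288 + 36 = 1092.
Adding: ||u||_{H^1}^2 = 17776/5 + 1092 = 23236/5.


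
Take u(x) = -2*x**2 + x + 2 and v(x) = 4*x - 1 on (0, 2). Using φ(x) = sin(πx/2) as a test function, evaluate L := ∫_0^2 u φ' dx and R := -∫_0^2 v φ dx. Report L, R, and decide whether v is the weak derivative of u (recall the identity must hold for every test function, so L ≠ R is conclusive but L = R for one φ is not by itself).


LHS = 12/π, RHS = -12/π. No, v is not the weak derivative of u.

u(x) = -2*x**2 + x + 2, classical derivative u'(x) = 1 - 4*x.
φ(x) = sin(πx/2), so φ'(x) = π*cos(π*x/2)/2.
Note φ(0) = φ(2) = 0, so the boundary term u·φ vanishes.
LHS = ∫_0^2 u(x) φ'(x) dx = ∫_0^2 (-π*x^2*cos(π*x/2) + π*x*cos(π*x/2)/2 + π*cos(π*x/2)) dx. Term by term:
  ∫_0^2 π*cos(π*x/2) dx = 0;  ∫_0^2 π*x*cos(π*x/2)/2 dx = -4/π;  ∫_0^2 -π*x^2*cos(π*x/2) dx = 16/π.
Sum: 0 − 4/π + 16/π = 12/π.
So LHS = 12/π.
∫_0^2 v(x) φ(x) dx = ∫_0^2 (4*x*sin(π*x/2) - sin(π*x/2)) dx. Term by term:
  ∫_0^2 -sin(π*x/2) dx = -4/π;  ∫_0^2 4*x*sin(π*x/2) dx = 16/π.
Sum: -4/π + 16/π = 12/π.
So RHS = -∫_0^2 v(x) φ(x) dx = -12/π.
LHS − RHS = 24/π ≠ 0, so the identity fails.
(For a valid weak derivative the identity must hold for EVERY test function, in particular this one. The failure shows v is NOT the weak derivative of u.)
Correct weak derivative would be u'(x) = 1 - 4*x.


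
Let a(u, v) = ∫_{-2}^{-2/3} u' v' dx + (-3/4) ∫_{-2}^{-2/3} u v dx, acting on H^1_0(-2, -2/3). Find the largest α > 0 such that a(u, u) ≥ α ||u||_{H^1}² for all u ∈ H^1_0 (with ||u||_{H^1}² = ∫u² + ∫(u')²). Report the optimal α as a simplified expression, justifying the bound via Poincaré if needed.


α = 3*(-4 + 3*π^2)/(16 + 9*π^2)

Coercivity of a(·,·) on H^1_0(-2, -2/3) means a(u, u) ≥ α ||u||_{H^1}² for every u ∈ H^1_0.
The interval has length L = 4/3, and Poincaré/coercivity depend only on L. Here a(u, u) = ∫(u')² + (-3/4)·∫u².
Here c = -3/4 < 0 with |c| < (π/L)² = 9*π^2/16, so coercivity still holds. The condition a(u,u) ≥ α||u||_{H^1}² reads (1−α)∫(u')² ≥ (α−c)∫u². Any admissible α is ≤ 1 (rapidly oscillating u have ∫u²/∫(u')² → 0), and α = 1 would force 0 ≥ (1−c)∫u², impossible since c < 1; so 1−α > 0. By the sharp Poincaré inequality on H^1_0 of an interval of length L, ∫(u')² ≥ (π/L)²∫u² with equality for the first sine mode sin(π(x−x₀)/L) (x₀ the left endpoint), so the inequality holds for all u iff (1−α)(π/L)² ≥ α − c, i.e. α ≤ ((π/L)² + c)/((π/L)² + 1) = (1 + c(L/π)²)/(1 + (L/π)²). (Direct route, valid since c ≤ 0: Poincaré gives c∫u² ≥ c(L/π)²∫(u')², so a(u,u) ≥ (1 + c(L/π)²)∫(u')², while ||u||_{H^1}² ≤ (1 + (L/π)²)∫(u')²; dividing yields the same α.) With (π/L)² = 9*π^2/16 and c = -3/4, the largest admissible constant is α = ((π/L)² + c)/((π/L)² + 1).
Simplifying, α = 3*(-4 + 3*π^2)/(16 + 9*π^2).


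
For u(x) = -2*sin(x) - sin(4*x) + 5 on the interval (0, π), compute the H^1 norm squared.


||u||_{H^1(0,π)}^2 = -40 + 75*π/2

u'(x) = -2*cos(x) - 4*cos(4*x).
Expand u² and (u')² and integrate term by term on (0, π), using: for integers n ≥ 1, ∫_0^π sin²(nx) dx = ∫_0^π cos²(nx) dx = π/2; for n ≠ n', ∫_0^π sin(nx)sin(n'x) dx = ∫_0^π cos(nx)cos(n'x) dx = 0; and by product-to-sum, ∫_0^π sin(nx)cos(n'x) dx = ½∫_0^π [sin((n+n')x) + sin((n−n')x)] dx, which is 0 when n+n' is even and 2n/(n²−n'²) when n+n' is odd (it need not vanish on (0, π)). For the constant mode: ∫_0^π 1 dx = π, ∫_0^π cos(nx) dx = 0, ∫_0^π sin(nx) dx = (1−(−1)^n)/n.
  u² squared terms: (5)²·∫1 dx = 25·π = 25*π;  (-1)²·∫sin(4x)² dx = 1·π/2 = π/2;  (-2)²·∫sin(x)² dx = 4·π/2 = 2*π.
  u² cross terms: 2·(5)·(-1)·∫1·sin(4x) dx = -10·(0) = 0;  2·(5)·(-2)·∫1·sin(x) dx = -20·(2) = -40;  2·(-1)·(-2)·∫sin(4x)·sin(x) dx = 4·(0) = 0.
  So ∫_0^π u² dx = 25*π + π/2 + 2*π + 0 − 40 + 0 = -40 + 55*π/2.
  (u')² squared terms: (-4)²·∫cos(4x)² dx = 16·π/2 = 8*π;  (-2)²·∫cos(x)² dx = 4·π/2 = 2*π.
  (u')² cross terms: 2·(-4)·(-2)·∫cos(4x)·cos(x) dx = 16·(0) = 0.
  So ∫_0^π (u')² dx = 8*π + 2*π + 0 = 10*π.
||u||_{H^1}^2 = (-40 + 55*π/2) + (10*π) = -40 + 75*π/2.


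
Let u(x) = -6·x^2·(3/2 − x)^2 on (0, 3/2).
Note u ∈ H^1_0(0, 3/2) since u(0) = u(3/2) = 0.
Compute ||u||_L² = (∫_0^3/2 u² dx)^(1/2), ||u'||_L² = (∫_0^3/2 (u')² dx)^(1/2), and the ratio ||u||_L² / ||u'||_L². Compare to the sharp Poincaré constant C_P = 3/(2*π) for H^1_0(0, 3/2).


||u||_L² / ||u'||_L² = sqrt(3)/4 < C_P = 3/(2*π).

u(x) = -6·x^2·(3/2 − x)^2, so u'(x) = 3*x*(-8*x^2 + 18*x - 9).
u(x) = -6·x^2·(3/2 − x)^2 vanishes at x = 0 and x = 3/2, so u ∈ H^1_0(0, 3/2). Differentiate via the product rule and integrate the resulting polynomials term by term.
  ∫_0^3/2 u² dx = ∫_0^3/2 (36*x^8 - 216*x^7 + 486*x^6 - 486*x^5 + 729*x^4/4) dx. Term by term:
    ∫_0^3/2 36*x^8 dx = 19683/128;  ∫_0^3/2 -216*x^7 dx = -177147/256;  ∫_0^3/2 486*x^6 dx = 531441/448;
    ∫_0^3/2 -486*x^5 dx = -59049/64;  ∫_0^3/2 729*x^4/4 dx = 177147/640.
  Sum: 19683/128 − 177147/256 + 531441/448 − 59049/64 + 177147/640 = 19683/8960.
  ∫_0^3/2 (u')² dx = ∫_0^3/2 (576*x^6 - 2592*x^5 + 4212*x^4 - 2916*x^3 + 729*x^2) dx. Term by term:
    ∫_0^3/2 576*x^6 dx = 19683/14;  ∫_0^3/2 -2592*x^5 dx = -19683/4;  ∫_0^3/2 4212*x^4 dx = 255879/40;
    ∫_0^3/2 -2916*x^3 dx = -59049/16;  ∫_0^3/2 729*x^2 dx = 6561/8.
  Sum: 19683/14 − 19683/4 + 255879/40 − 59049/16 + 6561/8 = 6561/560.
∫_0^3/2 u² dx = 19683/8960, so ||u||_L² = 81*sqrt(105)/560.
∫_0^3/2 (u')² dx = 6561/560, so ||u'||_L² = 81*sqrt(35)/140.
Ratio ||u||_L² / ||u'||_L² = sqrt(3)/4.
Sharp Poincaré constant on H^1_0(0, 3/2) is C_P = L/π = 3/(2*π), achieved by sin(2*π/3·x).
A polynomial bump cannot attain the sharp Poincaré constant (only the first sine eigenfunction does), so the ratio is strictly less than C_P, consistent with ||u||_L² ≤ C_P ||u'||_L².


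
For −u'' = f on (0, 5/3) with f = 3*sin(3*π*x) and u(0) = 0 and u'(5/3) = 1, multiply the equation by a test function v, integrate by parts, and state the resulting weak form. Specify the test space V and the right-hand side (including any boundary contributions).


V = {v ∈ H^1(0, 5/3) : v(0) = 0} (test functions vanish at x = 0 where u is specified); weak form: ∫_0^5/3 u'v' dx = ∫_0^5/3 (3*sin(3*π*x)) v dx + v(5/3) for all v ∈ V.

Multiply both sides by a test function v and integrate from 0 to 5/3:
  ∫_0^5/3 −u''(x) v(x) dx = ∫_0^5/3 f(x) v(x) dx.
Integrate the LHS by parts once:
  ∫_0^5/3 −u'' v dx = −[u'(x) v(x)]_0^5/3 + ∫_0^5/3 u'(x) v'(x) dx.
Thus ∫_0^5/3 u'(x) v'(x) dx = ∫_0^5/3 f(x) v(x) dx + [u'(x) v(x)]_0^5/3.
Choose V so that boundary terms are either known or forced to vanish.
Mixed BC: u(0) = 0 (Dirichlet) and u'(5/3) = 1 (Neumann). Define V = {v ∈ H^1(0, 5/3) : v(0) = 0}. Then [u' v]_0^5/3 = u'(5/3)·v(5/3) − u'(0)·0 = v(5/3).
Weak formulation: find u (satisfying any essential BC) such that ∫_0^5/3 u'(x) v'(x) dx = ∫_0^5/3 f v dx + v(5/3) for all v ∈ V (Dirichlet at 0 absorbed into V; Neumann datum at x = 5/3 contributes the boundary term).
Substituting f(x) = 3*sin(3*π*x), the right-hand side is ∫_0^5/3 (3*sin(3*π*x)) v dx + v(5/3).


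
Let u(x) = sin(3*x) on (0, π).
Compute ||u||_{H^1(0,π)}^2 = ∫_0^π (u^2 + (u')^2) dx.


||u||_{H^1(0,π)}^2 = 5*π

u'(x) = 3*cos(3*x).
Expand u² and (u')² and integrate term by term on (0, π), using: for integers n ≥ 1, ∫_0^π sin²(nx) dx = ∫_0^π cos²(nx) dx = π/2; for n ≠ n', ∫_0^π sin(nx)sin(n'x) dx = ∫_0^π cos(nx)cos(n'x) dx = 0; and by product-to-sum, ∫_0^π sin(nx)cos(n'x) dx = ½∫_0^π [sin((n+n')x) + sin((n−n')x)] dx, which is 0 when n+n' is even and 2n/(n²−n'²) when n+n' is odd (it need not vanish on (0, π)).
  u² squared terms: (1)²·∫sin(3x)² dx = 1·π/2 = π/2.
  So ∫_0^π u² dx = π/2.
  (u')² squared terms: (3)²·∫cos(3x)² dx = 9·π/2 = 9*π/2.
  So ∫_0^π (u')² dx = 9*π/2.
||u||_{H^1}^2 = (π/2) + (9*π/2) = 5*π.


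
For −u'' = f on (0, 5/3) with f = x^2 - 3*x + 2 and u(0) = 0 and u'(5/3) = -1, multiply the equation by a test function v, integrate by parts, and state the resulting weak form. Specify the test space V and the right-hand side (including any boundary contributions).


V = {v ∈ H^1(0, 5/3) : v(0) = 0} (test functions vanish at x = 0 where u is specified); weak form: ∫_0^5/3 u'v' dx = ∫_0^5/3 (x^2 - 3*x + 2) v dx − v(5/3) for all v ∈ V.

Multiply both sides by a test function v and integrate from 0 to 5/3:
  ∫_0^5/3 −u''(x) v(x) dx = ∫_0^5/3 f(x) v(x) dx.
Integrate the LHS by parts once:
  ∫_0^5/3 −u'' v dx = −[u'(x) v(x)]_0^5/3 + ∫_0^5/3 u'(x) v'(x) dx.
Thus ∫_0^5/3 u'(x) v'(x) dx = ∫_0^5/3 f(x) v(x) dx + [u'(x) v(x)]_0^5/3.
Choose V so that boundary terms are either known or forced to vanish.
Mixed BC: u(0) = 0 (Dirichlet) and u'(5/3) = -1 (Neumann). Define V = {v ∈ H^1(0, 5/3) : v(0) = 0}. Then [u' v]_0^5/3 = u'(5/3)·v(5/3) − u'(0)·0 = − v(5/3).
Weak formulation: find u (satisfying any essential BC) such that ∫_0^5/3 u'(x) v'(x) dx = ∫_0^5/3 f v dx − v(5/3) for all v ∈ V (Dirichlet at 0 absorbed into V; Neumann datum at x = 5/3 contributes the boundary term).
Substituting f(x) = x^2 - 3*x + 2, the right-hand side is ∫_0^5/3 (x^2 - 3*x + 2) v dx − v(5/3).


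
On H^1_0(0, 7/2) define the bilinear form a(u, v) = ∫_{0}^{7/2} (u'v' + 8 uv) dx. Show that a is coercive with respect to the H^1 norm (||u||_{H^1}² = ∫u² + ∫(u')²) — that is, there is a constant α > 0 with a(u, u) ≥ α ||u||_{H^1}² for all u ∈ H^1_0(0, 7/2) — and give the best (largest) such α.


α = 1

Coercivity of a(·,·) on H^1_0(0, 7/2) means a(u, u) ≥ α ||u||_{H^1}² for every u ∈ H^1_0.
The interval has length L = 7/2, and Poincaré/coercivity depend only on L. Here a(u, u) = ∫(u')² + (8)·∫u².
Here c = 8 ≥ 1, so a(u,u) = ∫(u')² + c∫u² ≥ ∫(u')² + ∫u² = ||u||_{H^1}², i.e. α = 1 works. No larger α is possible: a(u,u) ≥ α||u||_{H^1}² means (1−α)∫(u')² ≥ (α−c)∫u², and for the modes u_n = sin(nπ(x−x₀)/L) (x₀ the left endpoint) one has ∫u_n²/∫(u_n')² = (L/(nπ))² → 0, so a(u_n,u_n)/||u_n||_{H^1}² → 1. Hence the optimal constant is α = 1.
Therefore α = 1.


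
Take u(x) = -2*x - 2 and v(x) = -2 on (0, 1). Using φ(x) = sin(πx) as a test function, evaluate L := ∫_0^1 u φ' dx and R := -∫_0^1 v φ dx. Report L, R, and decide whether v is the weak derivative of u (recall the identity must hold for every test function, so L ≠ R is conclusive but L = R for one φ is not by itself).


LHS = 4/π, RHS = 4/π. Yes, v = u' weakly.

u(x) = -2*x - 2, classical derivative u'(x) = -2.
φ(x) = sin(πx), so φ'(x) = π*cos(π*x).
Note φ(0) = φ(1) = 0, so the boundary term u·φ vanishes.
LHS = ∫_0^1 u(x) φ'(x) dx = ∫_0^1 (-2*π*x*cos(π*x) - 2*π*cos(π*x)) dx. Term by term:
  ∫_0^1 -2*π*cos(π*x) dx = 0;  ∫_0^1 -2*π*x*cos(π*x) dx = 4/π.
Sum: 0 + 4/π = 4/π.
So LHS = 4/π.
∫_0^1 v(x) φ(x) dx = ∫_0^1 (-2*sin(π*x)) dx. Term by term:
  ∫_0^1 -2*sin(π*x) dx = -4/π.
So RHS = -∫_0^1 v(x) φ(x) dx = 4/π.
LHS = RHS, so the identity holds for this test φ.
Moreover u is smooth here and v(x) = u'(x) = -2 pointwise, so the identity holds for every test function. Hence v is the weak derivative of u.


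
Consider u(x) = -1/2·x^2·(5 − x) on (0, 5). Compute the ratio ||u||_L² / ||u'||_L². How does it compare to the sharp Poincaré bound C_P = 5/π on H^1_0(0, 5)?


||u||_L² / ||u'||_L² = 5*sqrt(14)/14 < C_P = 5/π.

u(x) = -1/2·x^2·(5 − x), so u'(x) = x*(3*x - 10)/2.
u(x) = -1/2·x^2·(5 − x) vanishes at x = 0 and x = 5, so u ∈ H^1_0(0, 5). Differentiate via the product rule and integrate the resulting polynomials term by term.
  ∫_0^5 u² dx = ∫_0^5 (x^6/4 - 5*x^5/2 + 25*x^4/4) dx. Term by term:
    ∫_0^5 x^6/4 dx = 78125/28;  ∫_0^5 -5*x^5/2 dx = -78125/12;  ∫_0^5 25*x^4/4 dx = 15625/4.
  Sum: 78125/28 − 78125/12 + 15625/4 = 15625/84.
  ∫_0^5 (u')² dx = ∫_0^5 (9*x^4/4 - 15*x^3 + 25*x^2) dx. Term by term:
    ∫_0^5 9*x^4/4 dx = 5625/4;  ∫_0^5 -15*x^3 dx = -9375/4;  ∫_0^5 25*x^2 dx = 3125/3.
  Sum: 5625/4 − 9375/4 + 3125/3 = 625/6.
∫_0^5 u² dx = 15625/84, so ||u||_L² = 125*sqrt(21)/42.
∫_0^5 (u')² dx = 625/6, so ||u'||_L² = 25*sqrt(6)/6.
Ratio ||u||_L² / ||u'||_L² = 5*sqrt(14)/14.
Sharp Poincaré constant on H^1_0(0, 5) is C_P = L/π = 5/π, achieved by sin(π/5·x).
A polynomial bump cannot attain the sharp Poincaré constant (only the first sine eigenfunction does), so the ratio is strictly less than C_P, consistent with ||u||_L² ≤ C_P ||u'||_L².


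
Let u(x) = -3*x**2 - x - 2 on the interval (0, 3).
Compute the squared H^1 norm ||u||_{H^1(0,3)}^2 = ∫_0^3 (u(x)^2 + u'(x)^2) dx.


||u||_{H^1}^2 = 10869/10

The H^1 norm (squared) on an interval (0, L) is
  ||u||_{H^1}^2 = ∫_0^L u(x)^2 dx + ∫_0^L u'(x)^2 dx.
Compute u'(x) = -6*x - 1.
Then u(x)^2 = 9*x**4 + 6*x**3 + 13*x**2 + 4*x + 4 and u'(x)^2 = 36*x**2 + 12*x + 1.
Integrate each monomial from 0 to 3 using ∫_0^3 c·x^n dx = c·3^(n+1)/(n+1):
  ∫_0^3 u(x)^2 dx = ∫_0^3 (9*x^4 + 6*x^3 + 13*x^2 + 4*x + 4) dx. Term by term:
    ∫_0^3 9*x^4 dx = 2187/5;  ∫_0^3 6*x^3 dx = 243/2;  ∫_0^3 13*x^2 dx = 117;
    ∫_0^3 4*x dx = 18;  ∫_0^3 4 dx = 12.
  Sum: 2187/5 + 243/2 + 117 + 18 + 12 = 7059/10.
  ∫_0^3 u'(x)^2 dx = ∫_0^3 (36*x^2 + 12*x + 1) dx. Term by term:
    ∫_0^3 36*x^2 dx = 324;  ∫_0^3 12*x dx = 54;  ∫_0^3 1 dx = 3.
  Sum: 324 + 54 + 3 = 381.
Adding: ||u||_{H^1}^2 = 7059/10 + 381 = 10869/10.


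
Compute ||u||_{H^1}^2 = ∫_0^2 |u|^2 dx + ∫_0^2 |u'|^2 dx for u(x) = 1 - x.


||u||_{H^1}^2 = 8/3

The H^1 norm (squared) on an interval (0, L) is
  ||u||_{H^1}^2 = ∫_0^L u(x)^2 dx + ∫_0^L u'(x)^2 dx.
Compute u'(x) = -1.
Then u(x)^2 = x**2 - 2*x + 1 and u'(x)^2 = 1.
Integrate each monomial from 0 to 2 using ∫_0^2 c·x^n dx = c·2^(n+1)/(n+1):
  ∫_0^2 u(x)^2 dx = ∫_0^2 (x^2 - 2*x + 1) dx. Term by term:
    ∫_0^2 x^2 dx = 8/3;  ∫_0^2 -2*x dx = -4;  ∫_0^2 1 dx = 2.
  Sum: 8/3 − 4 + 2 = 2/3.
  ∫_0^2 u'(x)^2 dx = ∫_0^2 (1) dx. Term by term:
    ∫_0^2 1 dx = 2.
Adding: ||u||_{H^1}^2 = 2/3 + 2 = 8/3.


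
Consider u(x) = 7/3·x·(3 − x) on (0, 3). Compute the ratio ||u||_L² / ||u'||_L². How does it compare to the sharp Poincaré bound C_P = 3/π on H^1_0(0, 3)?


||u||_L² / ||u'||_L² = 3*sqrt(10)/10 < C_P = 3/π.

u(x) = 7/3·x·(3 − x), so u'(x) = 7 - 14*x/3.
u(x) = 7/3·x·(3 − x) vanishes at x = 0 and x = 3, so u ∈ H^1_0(0, 3). Differentiate via the product rule and integrate the resulting polynomials term by term.
  ∫_0^3 u² dx = ∫_0^3 (49*x^4/9 - 98*x^3/3 + 49*x^2) dx. Term by term:
    ∫_0^3 49*x^4/9 dx = 1323/5;  ∫_0^3 -98*x^3/3 dx = -1323/2;  ∫_0^3 49*x^2 dx = 441.
  Sum: 1323/5 − 1323/2 + 441 = 441/10.
  ∫_0^3 (u')² dx = ∫_0^3 (196*x^2/9 - 196*x/3 + 49) dx. Term by term:
    ∫_0^3 196*x^2/9 dx = 196;  ∫_0^3 -196*x/3 dx = -294;  ∫_0^3 49 dx = 147.
  Sum: 196 − 294 + 147 = 49.
∫_0^3 u² dx = 441/10, so ||u||_L² = 21*sqrt(10)/10.
∫_0^3 (u')² dx = 49, so ||u'||_L² = 7.
Ratio ||u||_L² / ||u'||_L² = 3*sqrt(10)/10.
Sharp Poincaré constant on H^1_0(0, 3) is C_P = L/π = 3/π, achieved by sin(π/3·x).
A polynomial bump cannot attain the sharp Poincaré constant (only the first sine eigenfunction does), so the ratio is strictly less than C_P, consistent with ||u||_L² ≤ C_P ||u'||_L².


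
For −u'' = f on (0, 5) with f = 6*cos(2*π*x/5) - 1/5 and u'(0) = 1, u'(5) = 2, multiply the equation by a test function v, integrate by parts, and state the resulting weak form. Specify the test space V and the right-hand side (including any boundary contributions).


V = H^1(0, 5) (v unrestricted at boundary; u is determined up to an additive constant); weak form: ∫_0^5 u'v' dx = ∫_0^5 (6*cos(2*π*x/5) - 1/5) v dx + 2·v(5) − v(0) for all v ∈ V.

Multiply both sides by a test function v and integrate from 0 to 5:
  ∫_0^5 −u''(x) v(x) dx = ∫_0^5 f(x) v(x) dx.
Integrate the LHS by parts once:
  ∫_0^5 −u'' v dx = −[u'(x) v(x)]_0^5 + ∫_0^5 u'(x) v'(x) dx.
Thus ∫_0^5 u'(x) v'(x) dx = ∫_0^5 f(x) v(x) dx + [u'(x) v(x)]_0^5.
Choose V so that boundary terms are either known or forced to vanish.
u has inhomogeneous Neumann u'(0) = 1, u'(5) = 2. [u' v]_0^5 = (2)·v(5) − (1)·v(0) = 2·v(5) − v(0). Take V = H^1(0, 5); boundary term becomes part of RHS.
Weak formulation: find u (satisfying any essential BC) such that ∫_0^5 u'(x) v'(x) dx = ∫_0^5 f v dx + 2·v(5) − v(0) for all v ∈ V (Neumann data are natural BCs: they enter the RHS as boundary terms).
Substituting f(x) = 6*cos(2*π*x/5) - 1/5, the right-hand side is ∫_0^5 (6*cos(2*π*x/5) - 1/5) v dx + 2·v(5) − v(0).
Compatibility check (pure Neumann): taking v ≡ 1 ∈ V gives 0 = ∫_0^5 f dx + (2) − (1), i.e. ∫_0^5 f dx must equal u'(0) − u'(5) = -1. Indeed ∫_0^5 (6*cos(2*π*x/5) - 1/5) dx = -1, so the data are compatible. The solution is then unique only up to an additive constant (fix it e.g. by requiring ∫_0^5 u dx = 0).


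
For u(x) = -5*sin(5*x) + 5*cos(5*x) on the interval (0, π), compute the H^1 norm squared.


||u||_{H^1(0,π)}^2 = 650*π

u'(x) = -25*sin(5*x) - 25*cos(5*x).
Expand u² and (u')² and integrate term by term on (0, π), using: for integers n ≥ 1, ∫_0^π sin²(nx) dx = ∫_0^π cos²(nx) dx = π/2; for n ≠ n', ∫_0^π sin(nx)sin(n'x) dx = ∫_0^π cos(nx)cos(n'x) dx = 0; and by product-to-sum, ∫_0^π sin(nx)cos(n'x) dx = ½∫_0^π [sin((n+n')x) + sin((n−n')x)] dx, which is 0 when n+n' is even and 2n/(n²−n'²) when n+n' is odd (it need not vanish on (0, π)).
  u² squared terms: (-5)²·∫sin(5x)² dx = 25·π/2 = 25*π/2;  (5)²·∫cos(5x)² dx = 25·π/2 = 25*π/2.
  u² cross terms: 2·(-5)·(5)·∫sin(5x)·cos(5x) dx = -50·(0) = 0.
  So ∫_0^π u² dx = 25*π/2 + 25*π/2 + 0 = 25*π.
  (u')² squared terms: (-25)²·∫cos(5x)² dx = 625·π/2 = 625*π/2;  (-25)²·∫sin(5x)² dx = 625·π/2 = 625*π/2.
  (u')² cross terms: 2·(-25)·(-25)·∫cos(5x)·sin(5x) dx = 1250·(0) = 0.
  So ∫_0^π (u')² dx = 625*π/2 + 625*π/2 + 0 = 625*π.
||u||_{H^1}^2 = (25*π) + (625*π) = 650*π.


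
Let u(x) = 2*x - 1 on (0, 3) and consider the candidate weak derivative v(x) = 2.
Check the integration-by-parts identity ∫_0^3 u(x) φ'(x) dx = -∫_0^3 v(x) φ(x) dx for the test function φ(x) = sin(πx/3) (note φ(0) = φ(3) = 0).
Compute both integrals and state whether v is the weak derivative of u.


LHS = -12/π, RHS = -12/π. Yes, v = u' weakly.

u(x) = 2*x - 1, classical derivative u'(x) = 2.
φ(x) = sin(πx/3), so φ'(x) = π*cos(π*x/3)/3.
Note φ(0) = φ(3) = 0, so the boundary term u·φ vanishes.
LHS = ∫_0^3 u(x) φ'(x) dx = ∫_0^3 (2*π*x*cos(π*x/3)/3 - π*cos(π*x/3)/3) dx. Term by term:
  ∫_0^3 -π*cos(π*x/3)/3 dx = 0;  ∫_0^3 2*π*x*cos(π*x/3)/3 dx = -12/π.
Sum: 0 − 12/π = -12/π.
So LHS = -12/π.
∫_0^3 v(x) φ(x) dx = ∫_0^3 (2*sin(π*x/3)) dx. Term by term:
  ∫_0^3 2*sin(π*x/3) dx = 12/π.
So RHS = -∫_0^3 v(x) φ(x) dx = -12/π.
LHS = RHS, so the identity holds for this test φ.
Moreover u is smooth here and v(x) = u'(x) = 2 pointwise, so the identity holds for every test function. Hence v is the weak derivative of u.


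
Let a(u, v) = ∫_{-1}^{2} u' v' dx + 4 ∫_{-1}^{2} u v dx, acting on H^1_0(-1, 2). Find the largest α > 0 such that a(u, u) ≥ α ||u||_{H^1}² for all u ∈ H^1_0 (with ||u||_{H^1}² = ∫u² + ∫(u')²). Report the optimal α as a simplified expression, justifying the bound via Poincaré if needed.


α = 1

Coercivity of a(·,·) on H^1_0(-1, 2) means a(u, u) ≥ α ||u||_{H^1}² for every u ∈ H^1_0.
The interval has length L = 3, and Poincaré/coercivity depend only on L. Here a(u, u) = ∫(u')² + (4)·∫u².
Here c = 4 ≥ 1, so a(u,u) = ∫(u')² + c∫u² ≥ ∫(u')² + ∫u² = ||u||_{H^1}², i.e. α = 1 works. No larger α is possible: a(u,u) ≥ α||u||_{H^1}² means (1−α)∫(u')² ≥ (α−c)∫u², and for the modes u_n = sin(nπ(x−x₀)/L) (x₀ the left endpoint) one has ∫u_n²/∫(u_n')² = (L/(nπ))² → 0, so a(u_n,u_n)/||u_n||_{H^1}² → 1. Hence the optimal constant is α = 1.
Therefore α = 1.


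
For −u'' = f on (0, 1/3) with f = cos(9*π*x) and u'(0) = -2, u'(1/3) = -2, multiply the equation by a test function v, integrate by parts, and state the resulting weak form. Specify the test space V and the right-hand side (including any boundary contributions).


V = H^1(0, 1/3) (v unrestricted at boundary; u is determined up to an additive constant); weak form: ∫_0^1/3 u'v' dx = ∫_0^1/3 (cos(9*π*x)) v dx − 2·v(1/3) + 2·v(0) for all v ∈ V.

Multiply both sides by a test function v and integrate from 0 to 1/3:
  ∫_0^1/3 −u''(x) v(x) dx = ∫_0^1/3 f(x) v(x) dx.
Integrate the LHS by parts once:
  ∫_0^1/3 −u'' v dx = −[u'(x) v(x)]_0^1/3 + ∫_0^1/3 u'(x) v'(x) dx.
Thus ∫_0^1/3 u'(x) v'(x) dx = ∫_0^1/3 f(x) v(x) dx + [u'(x) v(x)]_0^1/3.
Choose V so that boundary terms are either known or forced to vanish.
u has inhomogeneous Neumann u'(0) = -2, u'(1/3) = -2. [u' v]_0^1/3 = (-2)·v(1/3) − (-2)·v(0) = − 2·v(1/3) + 2·v(0). Take V = H^1(0, 1/3); boundary term becomes part of RHS.
Weak formulation: find u (satisfying any essential BC) such that ∫_0^1/3 u'(x) v'(x) dx = ∫_0^1/3 f v dx − 2·v(1/3) + 2·v(0) for all v ∈ V (Neumann data are natural BCs: they enter the RHS as boundary terms).
Substituting f(x) = cos(9*π*x), the right-hand side is ∫_0^1/3 (cos(9*π*x)) v dx − 2·v(1/3) + 2·v(0).
Compatibility check (pure Neumann): taking v ≡ 1 ∈ V gives 0 = ∫_0^1/3 f dx + (-2) − (-2), i.e. ∫_0^1/3 f dx must equal u'(0) − u'(1/3) = 0. Indeed ∫_0^1/3 (cos(9*π*x)) dx = 0, so the data are compatible. The solution is then unique only up to an additive constant (fix it e.g. by requiring ∫_0^1/3 u dx = 0).
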